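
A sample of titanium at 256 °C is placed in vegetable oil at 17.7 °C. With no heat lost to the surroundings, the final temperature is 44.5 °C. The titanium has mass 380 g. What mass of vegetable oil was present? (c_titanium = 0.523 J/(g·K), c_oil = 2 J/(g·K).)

Heat lost by the titanium = heat gained by the oil:
380·0.523·(256 − 44.5) = m·2·(44.5 − 17.7)
53.6 m = 42034  ⇒  m ≈ 784.2 g

m ≈ 784 g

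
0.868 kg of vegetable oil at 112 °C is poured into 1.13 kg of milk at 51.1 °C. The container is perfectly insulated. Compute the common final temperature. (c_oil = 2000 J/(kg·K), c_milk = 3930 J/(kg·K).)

T_f ≈ 68.2 °C

Heat lost by the oil equals heat gained by the milk:
0.868*2000*(112 − T) = 1.13*3930*(T − 51.1)
1736(112 − T) = 4440.9(T − 51.1)
6176.9 T = 421362  ⇒  T ≈ 68.22 °C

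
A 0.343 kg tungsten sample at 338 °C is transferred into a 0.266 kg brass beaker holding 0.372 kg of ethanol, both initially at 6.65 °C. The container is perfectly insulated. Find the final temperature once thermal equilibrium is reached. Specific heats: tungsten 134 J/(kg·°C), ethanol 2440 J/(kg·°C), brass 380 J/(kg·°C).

T_f = Σ m_i c_i T_i / Σ m_i c_i:
T_f = (45.96*338 + 907.68*6.65 + 101.08*6.65) / (45.96 + 907.68 + 101.08)
    = 22243 / 1054.7 ≈ 21.09 °C

T_f ≈ 21.1 °C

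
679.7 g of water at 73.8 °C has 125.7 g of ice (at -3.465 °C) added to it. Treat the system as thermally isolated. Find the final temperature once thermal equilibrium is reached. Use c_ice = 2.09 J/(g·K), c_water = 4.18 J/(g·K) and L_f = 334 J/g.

Energy conservation, ΣQ = 0:
warm ice to 0 °C: 125.7·2.09·(0 − (-3.465)) = 910.3
  fusion: m_ice L_f = 125.7·334 = 41984
  warm the meltwater: 525.43 T
  water: 2841.1(T − 73.8)
3366.6 T = 209677 − 42894 = 166782
T ≈ 49.54 °C — above 0 °C, consistent with complete melting.

T_f ≈ 49.5 °C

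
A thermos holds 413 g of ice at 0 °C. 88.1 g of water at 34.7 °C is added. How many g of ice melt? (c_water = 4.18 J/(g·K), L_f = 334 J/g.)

m_melted ≈ 38.3 g

Heat available from the water dropping to 0 °C: 88.1·4.18·34.7 = 12779 J.
To melt every bit of ice: 413·334 = 137942 J.
That's not enough to melt it all — equilibrium is at 0 °C with ice remaining.
m_melt = 12779 / L_f = 38.26 g.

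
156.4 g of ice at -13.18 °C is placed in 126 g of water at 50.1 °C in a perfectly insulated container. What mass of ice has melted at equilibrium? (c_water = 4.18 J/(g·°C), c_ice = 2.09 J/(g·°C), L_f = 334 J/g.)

m_melted ≈ 66.1 g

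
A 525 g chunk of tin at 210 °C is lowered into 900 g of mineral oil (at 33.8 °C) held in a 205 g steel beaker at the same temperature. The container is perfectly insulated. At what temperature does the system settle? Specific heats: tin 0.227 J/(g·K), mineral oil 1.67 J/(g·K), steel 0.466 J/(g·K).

Let T be the final temperature. ΣQ_i = 0:
525×0.227×(T − 210) + 900×1.67×(T − 33.8) + 205×0.466×(T − 33.8) = 0
119.17(T − 210) + 1503(T − 33.8) + 95.53(T − 33.8) = 0
(119.17 + 1503 + 95.53) T = 119.17×210 + 1503×33.8 + 95.53×33.8
T = 79057/1717.7 ≈ 46.02 °C

T_f ≈ 46.0 °C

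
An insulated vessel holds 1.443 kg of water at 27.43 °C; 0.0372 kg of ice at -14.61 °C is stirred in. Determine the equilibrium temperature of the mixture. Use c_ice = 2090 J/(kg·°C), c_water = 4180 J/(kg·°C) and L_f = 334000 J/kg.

T_f ≈ 24.5 °C

Net heat exchanged in the isolated system is zero:
ice -14.61→0 °C: 0.0372×2090×14.61 = 1135.9
  melt ice: 0.0372×334000 = 12425
  meltwater 0→T: 0.0372×4180×T = 155.5 T
  water cools: 1.443×4180×(T − 27.43) = 6031.7(T − 27.43)
6187.2 T = 165451 − 13561 = 151890
T ≈ 24.55 °C — above 0 °C, consistent with complete melting.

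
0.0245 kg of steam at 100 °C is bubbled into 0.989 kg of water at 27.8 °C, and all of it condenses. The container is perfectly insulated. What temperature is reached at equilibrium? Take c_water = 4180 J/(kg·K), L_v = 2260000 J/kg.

T_f ≈ 42.6 °C

Net heat exchanged in the isolated system is zero:
steam→water at 100 °C releases m L_v = 0.0245·2260000 = 55370; condensate cools 100→T: 0.0245·4180·(T − 100) = 102.41(T − 100); original water: 4134(T − 27.8)
4236.4 T = 55370 + 10241 + 114926 = 180537
T ≈ 42.62 °C (< 100 °C, so full condensation is consistent).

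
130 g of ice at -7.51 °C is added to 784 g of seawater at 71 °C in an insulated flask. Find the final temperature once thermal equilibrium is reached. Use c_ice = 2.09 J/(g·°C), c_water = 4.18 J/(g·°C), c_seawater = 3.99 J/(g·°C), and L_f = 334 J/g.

T_f ≈ 48.1 °C

Sum of m c ΔT and latent-heat terms is zero:
warm ice to 0 °C: 130×2.09×(0 − (-7.51)) = 2040.5
  fusion: m_ice L_f = 130×334 = 43420
  meltwater 0→T: 130×4.18×T = 543.4 T
  seawater: 3128.2(T − 71)
3671.6 T = 222099 − 45460 = 176639
T ≈ 48.11 °C (positive, so assuming full melt was valid).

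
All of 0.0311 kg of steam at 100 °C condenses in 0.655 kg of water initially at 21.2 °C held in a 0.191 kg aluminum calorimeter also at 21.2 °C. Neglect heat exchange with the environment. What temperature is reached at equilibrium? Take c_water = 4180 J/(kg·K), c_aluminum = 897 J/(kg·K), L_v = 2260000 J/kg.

Conservation of energy gives ΣQ = 0:
condense steam: −0.0311×2260000 = −70286
  condensate cools 100→T: 0.0311×4180×(T − 100) = 130(T − 100)
  original water: 2737.9(T − 21.2)
  aluminum cup: 0.191×897×(T − 21.2) = 171.33(T − 21.2)
3039.2 T = 70286 + 13000 + 61676 = 144961
T ≈ 47.70 °C — below 100 °C, confirming all the steam condensed.

T_f ≈ 47.7 °C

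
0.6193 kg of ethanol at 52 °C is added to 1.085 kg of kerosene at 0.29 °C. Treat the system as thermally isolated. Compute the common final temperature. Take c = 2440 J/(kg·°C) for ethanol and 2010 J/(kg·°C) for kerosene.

T_f ≈ 21.5 °C

With ΣQ=0 the equilibrium temperature is the m·c-weighted mean:
T_f = (1511.1×52 + 2180.8×0.29) / (1511.1 + 2180.8)
    = 79209 / 3691.9 ≈ 21.45 °C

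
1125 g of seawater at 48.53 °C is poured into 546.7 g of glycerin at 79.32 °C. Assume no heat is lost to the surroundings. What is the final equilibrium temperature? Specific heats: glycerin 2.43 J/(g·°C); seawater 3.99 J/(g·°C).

T_f ≈ 55.6 °C

Let T be the final temperature. ΣQ_i = 0:
546.7·2.43·(T − 79.32) + 1125·3.99·(T − 48.53) = 0
5817.2 T = 323214
T = 323214 / 5817.2 = 55.6 °C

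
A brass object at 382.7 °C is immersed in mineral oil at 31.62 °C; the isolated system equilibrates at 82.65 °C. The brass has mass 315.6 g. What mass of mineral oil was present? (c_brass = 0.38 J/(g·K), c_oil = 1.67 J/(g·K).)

m ≈ 422 g

|Q_brass| = |Q_oil|:
315.6×0.38×(382.7 − 82.65) = m×1.67×(82.65 − 31.62)
85.22 m = 35984  ⇒  m ≈ 422.3 g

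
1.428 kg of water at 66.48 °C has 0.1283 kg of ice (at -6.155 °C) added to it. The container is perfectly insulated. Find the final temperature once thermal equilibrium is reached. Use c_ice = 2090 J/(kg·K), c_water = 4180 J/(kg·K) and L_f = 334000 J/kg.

T_f ≈ 54.2 °C

Sum of m c ΔT and latent-heat terms is zero:
ice -6.155→0 °C: 0.1283×2090×6.155 = 1650.4
  latent heat to melt: 0.1283×334000 = 42852
  meltwater 0→T: 0.1283×4180×T = 536.29 T
  water cools: 1.428×4180×(T − 66.48) = 5969(T − 66.48)
6505.3 T = 396822 − 44503 = 352319
T ≈ 54.16 °C. Since T > 0 °C, the all-ice-melts assumption holds.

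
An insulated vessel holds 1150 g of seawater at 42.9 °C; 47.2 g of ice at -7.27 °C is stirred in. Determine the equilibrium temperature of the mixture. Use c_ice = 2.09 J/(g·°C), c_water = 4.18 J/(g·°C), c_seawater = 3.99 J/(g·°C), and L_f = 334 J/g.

Net heat exchanged in the isolated system is zero:
warm ice to 0 °C: 47.2·2.09·(0 − (-7.27)) = 717.17
  melt ice: 47.2·334 = 15765
  warm the meltwater: 197.3 T
  seawater: 4588.5(T − 42.9)
4785.8 T = 196847 − 16482 = 180365
T ≈ 37.69 °C (positive, so assuming full melt was valid).

T_f ≈ 37.7 °C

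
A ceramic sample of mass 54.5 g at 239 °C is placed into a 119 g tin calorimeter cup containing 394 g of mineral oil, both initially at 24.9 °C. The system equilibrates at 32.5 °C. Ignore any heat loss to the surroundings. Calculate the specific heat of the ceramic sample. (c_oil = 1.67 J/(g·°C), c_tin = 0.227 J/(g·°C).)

Net heat exchanged in the isolated system is zero:
54.5·c·(32.5 − 239) + 394·1.67·(32.5 − 24.9) + 119·0.227·(32.5 − 24.9) = 0
-11254 c = -5205.9
c = -5205.9/-11254 ≈ 0.4626 J/(g·°C)

c ≈ 0.463 J/(g·°C)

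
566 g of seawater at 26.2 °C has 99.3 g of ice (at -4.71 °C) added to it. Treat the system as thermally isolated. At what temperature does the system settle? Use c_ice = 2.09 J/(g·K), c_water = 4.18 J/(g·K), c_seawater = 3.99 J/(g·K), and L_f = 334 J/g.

Energy balance with sensible and latent terms:
warm ice to 0 °C: 99.3·2.09·(0 − (-4.71)) = 977.5
  latent heat to melt: 99.3·334 = 33166
  meltwater 0→T: 99.3·4.18·T = 415.07 T
  seawater: 2258.3(T − 26.2)
2673.4 T = 59169 − 34144 = 25025
T ≈ 9.36 °C (positive, so assuming full melt was valid).

T_f ≈ 9.4 °C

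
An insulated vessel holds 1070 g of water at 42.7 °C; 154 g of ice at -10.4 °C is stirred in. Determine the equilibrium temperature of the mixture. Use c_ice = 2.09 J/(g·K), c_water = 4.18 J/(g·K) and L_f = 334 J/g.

T_f ≈ 26.6 °C

Setting the total heat transfer to zero:
warm ice to 0 °C: 154·2.09·(0 − (-10.4)) = 3347.3
  melt ice: 154·334 = 51436
  meltwater 0→T: 154·4.18·T = 643.72 T
  water: 4472.6(T − 42.7)
5116.3 T = 190980 − 54783 = 136197
T ≈ 26.62 °C — above 0 °C, consistent with complete melting.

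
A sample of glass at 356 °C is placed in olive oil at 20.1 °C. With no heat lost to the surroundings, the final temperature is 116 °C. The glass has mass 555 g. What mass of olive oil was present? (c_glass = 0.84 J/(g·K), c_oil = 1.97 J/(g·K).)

Taking heat into each body as positive, Σ m c ΔT = 0:
555·0.84·(116 − 356) + m·1.97·(116 − 20.1) = 0
188.92 m = 111888
m = 111888/188.92 ≈ 592.2 g

m ≈ 592 g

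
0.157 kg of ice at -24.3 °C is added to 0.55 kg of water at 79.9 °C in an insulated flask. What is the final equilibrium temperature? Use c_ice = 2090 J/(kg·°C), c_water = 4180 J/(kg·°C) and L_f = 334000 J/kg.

Conservation of energy gives ΣQ = 0:
warm ice to 0 °C: 0.157×2090×(0 − (-24.3)) = 7973.6; latent heat to melt: 0.157×334000 = 52438; warm the meltwater: 656.26 T; water cools: 0.55×4180×(T − 79.9) = 2299(T − 79.9)
2955.3 T = 183690 − 60412 = 123279
T ≈ 41.71 °C. Since T > 0 °C, the all-ice-melts assumption holds.

T_f ≈ 41.7 °C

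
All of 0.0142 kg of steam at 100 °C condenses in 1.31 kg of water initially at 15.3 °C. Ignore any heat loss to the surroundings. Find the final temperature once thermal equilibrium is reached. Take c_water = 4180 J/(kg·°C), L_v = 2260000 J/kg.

Heat gained plus heat lost sum to zero:
latent heat released on condensation: 0.0142×2260000 = 32092; condensed water 100 °C→T: 59.36(T − 100); water warms: 1.31×4180×(T − 15.3) = 5475.8(T − 15.3)
5535.2 T = 32092 + 5935.6 + 83780 = 121807
T ≈ 22.01 °C (< 100 °C, so full condensation is consistent).

T_f ≈ 22.0 °C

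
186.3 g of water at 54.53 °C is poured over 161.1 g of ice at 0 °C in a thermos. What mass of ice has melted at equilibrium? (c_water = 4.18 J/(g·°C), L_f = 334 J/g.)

m_melted ≈ 127 g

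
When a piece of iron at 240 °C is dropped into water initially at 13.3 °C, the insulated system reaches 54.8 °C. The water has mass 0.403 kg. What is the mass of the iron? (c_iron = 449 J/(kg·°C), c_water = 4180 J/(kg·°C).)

m ≈ 0.841 kg

Energy conservation, ΣQ = 0:
m×449×(54.8 − 240) + 0.403×4180×(54.8 − 13.3) = 0
-83155 m = -69908
m = -69908/-83155 ≈ 0.8407 kg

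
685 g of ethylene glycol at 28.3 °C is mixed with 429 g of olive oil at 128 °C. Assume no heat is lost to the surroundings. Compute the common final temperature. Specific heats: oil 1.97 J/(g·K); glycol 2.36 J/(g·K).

T_f ≈ 62.5 °C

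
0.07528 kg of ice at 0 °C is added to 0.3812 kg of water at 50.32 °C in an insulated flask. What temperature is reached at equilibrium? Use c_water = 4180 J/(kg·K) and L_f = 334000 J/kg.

T_f ≈ 28.8 °C

Energy conservation, ΣQ = 0:
fusion: m_ice L_f = 0.07528·334000 = 25144
  warm the meltwater: 314.67 T
  water: 1593.4(T − 50.32)
1908.1 T = 80181 − 25144 = 55037
T ≈ 28.84 °C (positive, so assuming full melt was valid).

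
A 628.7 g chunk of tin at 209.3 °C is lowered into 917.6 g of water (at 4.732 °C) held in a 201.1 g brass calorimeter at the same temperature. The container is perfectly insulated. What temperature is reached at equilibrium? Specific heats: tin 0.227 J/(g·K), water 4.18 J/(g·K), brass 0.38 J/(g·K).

T_f ≈ 11.9 °C

Taking heat into each body as positive, Σ m c ΔT = 0:
628.7*0.227*(T − 209.3) + 917.6*4.18*(T − 4.732) + 201.1*0.38*(T − 4.732) = 0
142.71(T − 209.3) + 3835.6(T − 4.732) + 76.42(T − 4.732) = 0
4054.7 T = 48382
T ≈ 11.93 °C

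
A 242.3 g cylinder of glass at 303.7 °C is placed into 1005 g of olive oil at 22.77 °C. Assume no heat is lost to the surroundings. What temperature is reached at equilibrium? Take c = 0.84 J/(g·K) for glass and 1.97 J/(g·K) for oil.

T_f ≈ 49.0 °C

Set heat shed by the hot body equal to heat absorbed by the cold body:
242.3·0.84·(303.7 − T) = 1005·1.97·(T − 22.77)
203.53(303.7 − T) = 1979.8(T − 22.77)
2183.4 T = 106894  ⇒  T ≈ 48.96 °C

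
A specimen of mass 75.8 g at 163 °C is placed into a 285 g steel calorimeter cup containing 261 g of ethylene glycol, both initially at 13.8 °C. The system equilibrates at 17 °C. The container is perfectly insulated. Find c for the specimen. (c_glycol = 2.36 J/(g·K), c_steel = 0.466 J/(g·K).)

c ≈ 0.217 J/(g·K)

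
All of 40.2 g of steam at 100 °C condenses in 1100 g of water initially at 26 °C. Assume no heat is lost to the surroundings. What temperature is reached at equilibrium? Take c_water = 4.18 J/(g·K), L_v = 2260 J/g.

T_f ≈ 47.7 °C

Let T be the final temperature. ΣQ_i = 0:
latent heat released on condensation: 40.2×2260 = 90852
  condensed water 100 °C→T: 168.04(T − 100)
  original water: 4598(T − 26)
4766 T = 90852 + 16804 + 119548 = 227204
T ≈ 47.67 °C, under the boiling point, so the assumption holds.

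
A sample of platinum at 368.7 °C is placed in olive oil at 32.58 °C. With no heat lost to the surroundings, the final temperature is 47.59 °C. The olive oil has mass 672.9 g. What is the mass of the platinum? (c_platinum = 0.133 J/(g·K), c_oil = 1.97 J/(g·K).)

m ≈ 466 g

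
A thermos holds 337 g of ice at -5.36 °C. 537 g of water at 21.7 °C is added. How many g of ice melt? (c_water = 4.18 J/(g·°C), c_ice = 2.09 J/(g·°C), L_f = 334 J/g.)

m_melted ≈ 135 g

Water can give up m c ΔT = 537·4.18·21.7 = 48709 J before reaching 0 °C.
Of that, 337·2.09·5.36 = 3775.2 J goes to bring the ice to 0 °C, leaving 44934 J.
To melt every bit of ice: 337·334 = 112558 J.
Since 44934 < 112558 J, not all the ice melts; equilibrium is at 0 °C.
Mass melted = 44934/334 ≈ 134.5 g.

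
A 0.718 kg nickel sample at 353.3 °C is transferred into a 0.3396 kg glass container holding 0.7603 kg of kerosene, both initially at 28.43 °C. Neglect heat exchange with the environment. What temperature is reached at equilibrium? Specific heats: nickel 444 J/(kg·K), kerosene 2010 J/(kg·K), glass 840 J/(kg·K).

T_f ≈ 77.0 °C

Heat gained plus heat lost sum to zero:
0.718·444·(T − 353.3) + 0.7603·2010·(T − 28.43) + 0.3396·840·(T − 28.43) = 0
(318.79 + 1528.2 + 285.26) T = 318.79·353.3 + 1528.2·28.43 + 285.26·28.43
T = 164186 / 2132.3 = 77 °C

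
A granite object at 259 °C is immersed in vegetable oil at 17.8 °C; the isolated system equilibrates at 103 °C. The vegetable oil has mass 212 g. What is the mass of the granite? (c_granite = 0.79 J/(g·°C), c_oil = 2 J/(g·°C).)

Heat lost by the granite = heat gained by the oil:
m·0.79·(259 − 103) = 212·2·(103 − 17.8)
123.24 m = 36125  ⇒  m ≈ 293.1 g

m ≈ 293 g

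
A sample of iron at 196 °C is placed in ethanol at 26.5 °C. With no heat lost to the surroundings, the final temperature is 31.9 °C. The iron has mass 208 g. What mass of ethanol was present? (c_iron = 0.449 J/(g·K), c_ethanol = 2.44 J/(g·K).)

m ≈ 1160 g

Heat lost by the iron = heat gained by the ethanol:
208·0.449·(196 − 31.9) = m·2.44·(31.9 − 26.5)
13.18 m = 15326  ⇒  m ≈ 1163 g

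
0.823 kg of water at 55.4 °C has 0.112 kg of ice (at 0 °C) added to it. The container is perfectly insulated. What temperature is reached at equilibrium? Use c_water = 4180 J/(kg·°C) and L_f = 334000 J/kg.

T_f ≈ 39.2 °C

Taking heat into each body as positive, Σ m c ΔT = 0:
fusion: m_ice L_f = 0.112·334000 = 37408; meltwater 0→T: 0.112·4180·T = 468.16 T; water: 3440.1(T − 55.4)
3908.3 T = 190584 − 37408 = 153176
T ≈ 39.19 °C — above 0 °C, consistent with complete melting.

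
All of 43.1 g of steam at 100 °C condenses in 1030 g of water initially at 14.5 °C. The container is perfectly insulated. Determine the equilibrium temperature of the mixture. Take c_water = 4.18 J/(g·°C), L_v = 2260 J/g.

T_f ≈ 39.6 °C

Setting the total heat transfer to zero:
steam→water at 100 °C releases m L_v = 43.1·2260 = 97406
  condensate cools 100→T: 43.1·4.18·(T − 100) = 180.16(T − 100)
  water warms: 1030·4.18·(T − 14.5) = 4305.4(T − 14.5)
4485.6 T = 97406 + 18016 + 62428 = 177850
T ≈ 39.65 °C — below 100 °C, confirming all the steam condensed.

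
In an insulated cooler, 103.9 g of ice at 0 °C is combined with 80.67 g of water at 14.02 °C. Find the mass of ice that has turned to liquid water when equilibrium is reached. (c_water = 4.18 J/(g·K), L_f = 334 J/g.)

m_melted ≈ 14.2 g

Cooling the water to 0 °C releases 80.67×4.18×14.02 = 4727.6 J.
Melting all 103.9 g of ice would need 103.9×334 = 34703 J.
That's not enough to melt it all — equilibrium is at 0 °C with ice remaining.
Mass melted = 4727.6/334 ≈ 14.15 g.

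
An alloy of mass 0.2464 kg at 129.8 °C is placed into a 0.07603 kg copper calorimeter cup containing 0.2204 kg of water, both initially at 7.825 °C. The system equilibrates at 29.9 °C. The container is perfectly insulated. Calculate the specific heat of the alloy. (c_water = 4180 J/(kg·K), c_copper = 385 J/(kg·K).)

Net heat exchanged in the isolated system is zero:
0.2464×c×(29.9 − 129.8) + 0.2204×4180×(29.9 − 7.825) + 0.07603×385×(29.9 − 7.825) = 0
-24.62 c = -20983
c = -20983/-24.62 ≈ 852.4 J/(kg·K)

c ≈ 852 J/(kg·K)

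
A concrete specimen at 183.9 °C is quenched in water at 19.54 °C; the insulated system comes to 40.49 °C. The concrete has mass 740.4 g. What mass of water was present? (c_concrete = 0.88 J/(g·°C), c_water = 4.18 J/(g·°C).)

|Q_concrete| = |Q_water|:
740.4·0.88·(183.9 − 40.49) = m·4.18·(40.49 − 19.54)
87.57 m = 93439  ⇒  m ≈ 1067 g

m ≈ 1070 g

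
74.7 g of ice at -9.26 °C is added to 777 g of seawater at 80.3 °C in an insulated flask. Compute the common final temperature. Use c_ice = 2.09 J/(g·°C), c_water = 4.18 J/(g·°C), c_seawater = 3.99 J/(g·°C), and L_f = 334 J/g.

Energy balance with sensible and latent terms:
warm ice to 0 °C: 74.7·2.09·(0 − (-9.26)) = 1445.7; melt ice: 74.7·334 = 24950; meltwater 0→T: 74.7·4.18·T = 312.25 T; seawater: 3100.2(T − 80.3)
3412.5 T = 248948 − 26395 = 222553
T ≈ 65.22 °C (positive, so assuming full melt was valid).

T_f ≈ 65.2 °C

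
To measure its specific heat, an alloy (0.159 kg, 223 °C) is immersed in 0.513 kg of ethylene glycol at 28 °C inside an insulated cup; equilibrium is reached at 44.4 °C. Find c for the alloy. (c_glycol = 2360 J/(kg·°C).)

c ≈ 699 J/(kg·°C)

Heat gained plus heat lost sum to zero:
0.159·c·(44.4 − 223) + 0.513·2360·(44.4 − 28) = 0
-28.4 c = -19855
c = -19855/-28.4 ≈ 699.2 J/(kg·°C)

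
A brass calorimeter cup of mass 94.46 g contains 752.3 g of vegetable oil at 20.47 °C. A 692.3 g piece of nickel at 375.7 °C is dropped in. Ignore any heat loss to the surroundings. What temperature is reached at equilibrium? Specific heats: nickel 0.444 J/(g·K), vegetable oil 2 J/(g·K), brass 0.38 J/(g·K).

Net heat exchanged in the isolated system is zero:
692.3*0.444*(T − 375.7) + 752.3*2*(T − 20.47) + 94.46*0.38*(T − 20.47) = 0
1847.9 T = 147017
T ≈ 79.56 °C

T_f ≈ 79.6 °C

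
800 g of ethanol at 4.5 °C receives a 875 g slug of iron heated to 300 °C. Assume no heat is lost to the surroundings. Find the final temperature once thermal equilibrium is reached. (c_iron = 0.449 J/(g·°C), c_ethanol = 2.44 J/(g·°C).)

T_f ≈ 54.0 °C

Let T be the final temperature. ΣQ_i = 0:
875·0.449·(T − 300) + 800·2.44·(T − 4.5) = 0
392.88(T − 300) + 1952(T − 4.5) = 0
2344.9 T = 126646
T = 126646 / 2344.9 = 54 °C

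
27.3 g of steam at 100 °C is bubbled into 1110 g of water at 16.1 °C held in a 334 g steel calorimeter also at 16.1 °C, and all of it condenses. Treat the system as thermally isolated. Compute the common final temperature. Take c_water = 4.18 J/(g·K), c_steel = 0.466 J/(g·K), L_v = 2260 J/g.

Energy conservation, ΣQ = 0:
condense steam: −27.3·2260 = −61698; condensate cools 100→T: 27.3·4.18·(T − 100) = 114.11(T − 100); original water: 4639.8(T − 16.1); cup: 155.64(T − 16.1)
4909.6 T = 61698 + 11411 + 77207 = 150316
T ≈ 30.62 °C — below 100 °C, confirming all the steam condensed.

T_f ≈ 30.6 °C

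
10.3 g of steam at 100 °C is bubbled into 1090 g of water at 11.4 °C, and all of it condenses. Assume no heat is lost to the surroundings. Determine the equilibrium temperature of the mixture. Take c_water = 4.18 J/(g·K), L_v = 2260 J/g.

T_f ≈ 17.3 °C

Net heat exchanged in the isolated system is zero:
steam→water at 100 °C releases m L_v = 10.3·2260 = 23278
  condensed water 100 °C→T: 43.05(T − 100)
  original water: 4556.2(T − 11.4)
4599.3 T = 23278 + 4305.4 + 51941 = 79524
T ≈ 17.29 °C (< 100 °C, so full condensation is consistent).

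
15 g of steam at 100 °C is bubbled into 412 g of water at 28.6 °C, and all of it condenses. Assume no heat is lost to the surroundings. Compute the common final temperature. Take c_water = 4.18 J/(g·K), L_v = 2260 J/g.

T_f ≈ 50.1 °C

Heat gained plus heat lost sum to zero:
latent heat released on condensation: 15·2260 = 33900
  condensate cools 100→T: 15·4.18·(T − 100) = 62.7(T − 100)
  original water: 1722.2(T − 28.6)
1784.9 T = 33900 + 6270 + 49254 = 89424
T ≈ 50.10 °C, under the boiling point, so the assumption holds.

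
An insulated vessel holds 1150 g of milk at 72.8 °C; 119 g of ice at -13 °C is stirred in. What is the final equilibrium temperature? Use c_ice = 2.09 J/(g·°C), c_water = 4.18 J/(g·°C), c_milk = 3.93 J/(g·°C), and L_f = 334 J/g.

T_f ≈ 57.0 °C

Sum of m c ΔT and latent-heat terms is zero:
warm ice to 0 °C: 119×2.09×(0 − (-13)) = 3233.2
  latent heat to melt: 119×334 = 39746
  warm the meltwater: 497.42 T
  milk: 4519.5(T − 72.8)
5016.9 T = 329020 − 42979 = 286040
T ≈ 57.02 °C — above 0 °C, consistent with complete melting.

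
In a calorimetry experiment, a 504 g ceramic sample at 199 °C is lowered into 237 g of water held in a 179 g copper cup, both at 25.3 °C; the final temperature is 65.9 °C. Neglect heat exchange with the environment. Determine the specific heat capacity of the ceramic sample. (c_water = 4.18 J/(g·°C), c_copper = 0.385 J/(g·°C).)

c ≈ 0.641 J/(g·°C)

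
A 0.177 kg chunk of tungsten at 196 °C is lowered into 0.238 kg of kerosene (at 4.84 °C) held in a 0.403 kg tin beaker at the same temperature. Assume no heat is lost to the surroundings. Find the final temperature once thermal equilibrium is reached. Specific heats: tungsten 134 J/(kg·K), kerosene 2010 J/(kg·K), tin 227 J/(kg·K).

T_f ≈ 12.5 °C

T_f = Σ m_i c_i T_i / Σ m_i c_i:
T_f = (23.72·196 + 478.38·4.84 + 91.48·4.84) / (23.72 + 478.38 + 91.48)
    = 7406.9 / 593.58 ≈ 12.48 °C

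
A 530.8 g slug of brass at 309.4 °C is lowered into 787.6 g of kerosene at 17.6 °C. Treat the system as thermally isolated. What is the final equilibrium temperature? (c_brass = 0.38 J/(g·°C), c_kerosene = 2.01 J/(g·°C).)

With ΣQ=0 the equilibrium temperature is the m·c-weighted mean:
T_f = (201.7×309.4 + 1583.1×17.6) / (201.7 + 1583.1)
    = 90269 / 1784.8 ≈ 50.58 °C

T_f ≈ 50.6 °C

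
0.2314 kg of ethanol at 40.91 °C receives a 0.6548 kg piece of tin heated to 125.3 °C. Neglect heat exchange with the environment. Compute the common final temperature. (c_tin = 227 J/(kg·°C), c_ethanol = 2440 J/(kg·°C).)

T_f ≈ 58.5 °C

T_f is the heat-capacity-weighted average of the initial temperatures:
T_f = (148.64×125.3 + 564.62×40.91) / (148.64 + 564.62)
    = 41723 / 713.26 ≈ 58.50 °C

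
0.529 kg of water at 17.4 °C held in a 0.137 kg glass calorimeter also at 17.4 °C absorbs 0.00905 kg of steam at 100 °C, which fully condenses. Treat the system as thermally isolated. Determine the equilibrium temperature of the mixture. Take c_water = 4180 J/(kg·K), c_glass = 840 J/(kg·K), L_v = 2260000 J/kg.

T_f ≈ 27.4 °C

Heat gained plus heat lost sum to zero:
condense steam: −0.00905·2260000 = −20453
  condensed water 100 °C→T: 37.83(T − 100)
  original water: 2211.2(T − 17.4)
  cup: 115.08(T − 17.4)
2364.1 T = 20453 + 3782.9 + 40478 = 64714
T ≈ 27.37 °C (< 100 °C, so full condensation is consistent).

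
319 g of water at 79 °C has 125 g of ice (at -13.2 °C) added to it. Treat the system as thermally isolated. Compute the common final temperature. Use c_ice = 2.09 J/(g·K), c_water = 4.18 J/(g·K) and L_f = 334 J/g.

T_f ≈ 32.4 °C

Setting the total heat transfer to zero:
warm ice to 0 °C: 125×2.09×(0 − (-13.2)) = 3448.5; latent heat to melt: 125×334 = 41750; meltwater 0→T: 125×4.18×T = 522.5 T; water cools: 319×4.18×(T − 79) = 1333.4(T − 79)
1855.9 T = 105340 − 45198 = 60142
T ≈ 32.41 °C. Since T > 0 °C, the all-ice-melts assumption holds.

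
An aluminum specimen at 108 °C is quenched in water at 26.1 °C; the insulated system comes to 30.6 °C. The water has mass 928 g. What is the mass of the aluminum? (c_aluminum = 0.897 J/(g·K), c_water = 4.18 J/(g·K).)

|Q_aluminum| = |Q_water|:
m×0.897×(108 − 30.6) = 928×4.18×(30.6 − 26.1)
69.43 m = 17456  ⇒  m ≈ 251.4 g

m ≈ 251 g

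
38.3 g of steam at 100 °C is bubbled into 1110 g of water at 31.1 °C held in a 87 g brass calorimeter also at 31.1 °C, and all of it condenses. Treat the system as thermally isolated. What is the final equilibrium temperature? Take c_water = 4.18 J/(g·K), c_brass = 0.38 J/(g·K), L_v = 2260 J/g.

Setting the total heat transfer to zero:
condense steam: −38.3×2260 = −86558
  condensed water 100 °C→T: 160.09(T − 100)
  water warms: 1110×4.18×(T − 31.1) = 4639.8(T − 31.1)
  cup: 33.06(T − 31.1)
4833 T = 86558 + 16009 + 145326 = 247893
T ≈ 51.29 °C, under the boiling point, so the assumption holds.

T_f ≈ 51.3 °C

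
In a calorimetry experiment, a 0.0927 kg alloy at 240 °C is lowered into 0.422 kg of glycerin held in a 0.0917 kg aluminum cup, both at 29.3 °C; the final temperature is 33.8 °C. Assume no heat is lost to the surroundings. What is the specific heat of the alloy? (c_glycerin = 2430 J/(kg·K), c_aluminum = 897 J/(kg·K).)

Net heat exchanged in the isolated system is zero:
0.0927×c×(33.8 − 240) + 0.422×2430×(33.8 − 29.3) + 0.0917×897×(33.8 − 29.3) = 0
-19.11 c = -4984.7
c = -4984.7/-19.11 ≈ 260.8 J/(kg·K)

c ≈ 261 J/(kg·K)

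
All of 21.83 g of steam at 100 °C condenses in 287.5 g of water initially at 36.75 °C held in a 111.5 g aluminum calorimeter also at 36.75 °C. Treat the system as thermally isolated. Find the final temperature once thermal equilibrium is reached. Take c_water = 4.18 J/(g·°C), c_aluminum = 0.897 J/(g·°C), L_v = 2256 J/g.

T_f ≈ 76.2 °C

Net heat exchanged in the isolated system is zero:
latent heat released on condensation: 21.83×2256 = 49248; condensed water 100 °C→T: 91.25(T − 100); original water: 1201.8(T − 36.75); aluminum cup: 111.5×0.897×(T − 36.75) = 100.02(T − 36.75)
1393 T = 49248 + 9124.9 + 47840 = 106213
T ≈ 76.25 °C (< 100 °C, so full condensation is consistent).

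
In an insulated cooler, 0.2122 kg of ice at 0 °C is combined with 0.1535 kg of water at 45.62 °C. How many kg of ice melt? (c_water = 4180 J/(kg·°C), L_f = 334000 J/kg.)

m_melted ≈ 0.0876 kg

Heat available from the water dropping to 0 °C: 0.1535·4180·45.62 = 29271 J.
Melting all 0.2122 kg of ice would need 0.2122·334000 = 70875 J.
Since 29271 < 70875 J, not all the ice melts; equilibrium is at 0 °C.
Mass melted = 29271/334000 ≈ 0.08764 kg.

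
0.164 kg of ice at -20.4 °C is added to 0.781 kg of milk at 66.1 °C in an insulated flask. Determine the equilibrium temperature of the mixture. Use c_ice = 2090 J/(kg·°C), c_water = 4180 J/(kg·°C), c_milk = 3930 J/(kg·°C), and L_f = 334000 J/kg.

Taking heat into each body as positive, Σ m c ΔT = 0:
ice -20.4→0 °C: 0.164·2090·20.4 = 6992.3
  fusion: m_ice L_f = 0.164·334000 = 54776
  warm the meltwater: 685.52 T
  milk cools: 0.781·3930·(T − 66.1) = 3069.3(T − 66.1)
3754.8 T = 202883 − 61768 = 141114
T ≈ 37.58 °C. Since T > 0 °C, the all-ice-melts assumption holds.

T_f ≈ 37.6 °C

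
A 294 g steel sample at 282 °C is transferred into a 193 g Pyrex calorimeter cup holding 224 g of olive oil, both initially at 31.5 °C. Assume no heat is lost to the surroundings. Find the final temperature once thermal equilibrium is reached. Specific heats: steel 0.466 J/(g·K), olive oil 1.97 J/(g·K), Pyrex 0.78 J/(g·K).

With ΣQ=0 the equilibrium temperature is the m·c-weighted mean:
T_f = (137·282 + 441.28·31.5 + 150.54·31.5) / (137 + 441.28 + 150.54)
    = 57277 / 728.82 ≈ 78.59 °C

T_f ≈ 78.6 °C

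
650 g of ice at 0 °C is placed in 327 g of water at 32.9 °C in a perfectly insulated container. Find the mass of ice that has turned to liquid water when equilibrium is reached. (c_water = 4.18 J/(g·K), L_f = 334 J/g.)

m_melted ≈ 135 g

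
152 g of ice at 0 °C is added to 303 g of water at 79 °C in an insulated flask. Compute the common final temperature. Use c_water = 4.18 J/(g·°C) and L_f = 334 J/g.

T_f ≈ 25.9 °C

Taking heat into each body as positive, Σ m c ΔT = 0:
fusion: m_ice L_f = 152×334 = 50768
  warm the meltwater: 635.36 T
  water cools: 303×4.18×(T − 79) = 1266.5(T − 79)
1901.9 T = 100057 − 50768 = 49289
T ≈ 25.92 °C. Since T > 0 °C, the all-ice-melts assumption holds.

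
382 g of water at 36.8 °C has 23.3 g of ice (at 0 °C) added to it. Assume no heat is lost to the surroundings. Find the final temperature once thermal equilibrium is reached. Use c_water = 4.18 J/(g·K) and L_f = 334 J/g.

Let T be the final temperature. ΣQ_i = 0:
melt ice: 23.3·334 = 7782.2
  warm the meltwater: 97.39 T
  water: 1596.8(T − 36.8)
1694.2 T = 58761 − 7782.2 = 50979
T ≈ 30.09 °C — above 0 °C, consistent with complete melting.

T_f ≈ 30.1 °C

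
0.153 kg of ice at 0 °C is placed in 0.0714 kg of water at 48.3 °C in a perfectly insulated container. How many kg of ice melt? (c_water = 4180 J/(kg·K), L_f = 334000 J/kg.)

Heat available from the water dropping to 0 °C: 0.0714·4180·48.3 = 14415 J.
Fully melting the ice requires m_ice L_f = 0.153·334000 = 51102 J.
14415 J < 51102 J, so only part of the ice melts and the system sits at 0 °C.
m_melt = 14415 / L_f = 0.04316 kg.

m_melted ≈ 0.0432 kg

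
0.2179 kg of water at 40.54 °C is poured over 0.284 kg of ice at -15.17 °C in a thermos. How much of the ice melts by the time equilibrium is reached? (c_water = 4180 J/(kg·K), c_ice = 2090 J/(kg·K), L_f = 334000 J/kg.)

Cooling the water to 0 °C releases 0.2179·4180·40.54 = 36925 J.
Warming the ice to 0 °C takes 0.284·2090·15.17 = 9004.3 J, leaving 27920 J for melting.
Melting all 0.284 kg of ice would need 0.284·334000 = 94856 J.
Since 27920 < 94856 J, not all the ice melts; equilibrium is at 0 °C.
m_melt = 27920 / L_f = 0.08359 kg.

m_melted ≈ 0.0836 kg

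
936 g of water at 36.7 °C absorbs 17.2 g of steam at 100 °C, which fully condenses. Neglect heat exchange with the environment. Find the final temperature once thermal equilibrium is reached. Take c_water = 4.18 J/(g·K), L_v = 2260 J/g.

T_f ≈ 47.6 °C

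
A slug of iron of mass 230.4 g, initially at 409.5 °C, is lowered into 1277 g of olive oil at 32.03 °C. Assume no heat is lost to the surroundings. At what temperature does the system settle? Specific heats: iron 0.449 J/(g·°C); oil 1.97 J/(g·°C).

T_f ≈ 46.9 °C

T_f is the heat-capacity-weighted average of the initial temperatures:
T_f = (103.45×409.5 + 2515.7×32.03) / (103.45 + 2515.7)
    = 122940 / 2619.1 ≈ 46.94 °C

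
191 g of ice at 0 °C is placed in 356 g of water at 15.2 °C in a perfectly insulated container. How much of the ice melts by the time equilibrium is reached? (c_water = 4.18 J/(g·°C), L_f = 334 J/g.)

Heat available from the water dropping to 0 °C: 356·4.18·15.2 = 22619 J.
Fully melting the ice requires m_ice L_f = 191·334 = 63794 J.
Since 22619 < 63794 J, not all the ice melts; equilibrium is at 0 °C.
m_melt = 22619 / L_f = 67.72 g.

m_melted ≈ 67.7 g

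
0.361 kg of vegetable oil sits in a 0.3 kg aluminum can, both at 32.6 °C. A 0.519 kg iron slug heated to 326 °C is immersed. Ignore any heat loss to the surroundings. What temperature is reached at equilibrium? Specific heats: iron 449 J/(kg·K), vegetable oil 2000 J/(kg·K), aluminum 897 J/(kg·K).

Net heat exchanged in the isolated system is zero:
0.519*449*(T − 326) + 0.361*2000*(T − 32.6) + 0.3*897*(T − 32.6) = 0
233.03(T − 326) + 722(T − 32.6) + 269.1(T − 32.6) = 0
1224.1 T = 108278
T ≈ 88.45 °C

T_f ≈ 88.5 °C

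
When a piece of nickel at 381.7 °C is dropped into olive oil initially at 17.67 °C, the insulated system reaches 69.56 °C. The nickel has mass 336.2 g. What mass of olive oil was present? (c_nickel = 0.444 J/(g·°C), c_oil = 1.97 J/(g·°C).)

Taking heat into each body as positive, Σ m c ΔT = 0:
336.2·0.444·(69.56 − 381.7) + m·1.97·(69.56 − 17.67) = 0
102.22 m = 46594
m = 46594/102.22 ≈ 455.8 g

m ≈ 456 g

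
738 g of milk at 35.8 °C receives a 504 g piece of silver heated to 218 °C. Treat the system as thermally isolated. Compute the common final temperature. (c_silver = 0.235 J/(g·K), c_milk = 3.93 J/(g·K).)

T_f ≈ 42.9 °C

Taking heat into each body as positive, Σ m c ΔT = 0:
504·0.235·(T − 218) + 738·3.93·(T − 35.8) = 0
118.44(T − 218) + 2900.3(T − 35.8) = 0
3018.8 T = 129652
T = 129652 / 3018.8 = 42.9 °C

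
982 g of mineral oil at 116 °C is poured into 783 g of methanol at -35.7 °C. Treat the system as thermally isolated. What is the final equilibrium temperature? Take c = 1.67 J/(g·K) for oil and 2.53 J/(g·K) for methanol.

T_f ≈ 33.0 °C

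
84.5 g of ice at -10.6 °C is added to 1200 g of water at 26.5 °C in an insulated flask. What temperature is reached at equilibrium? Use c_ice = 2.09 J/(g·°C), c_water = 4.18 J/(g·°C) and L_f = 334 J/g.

T_f ≈ 19.2 °C

Let T be the final temperature. ΣQ_i = 0:
ice -10.6→0 °C: 84.5×2.09×10.6 = 1872; fusion: m_ice L_f = 84.5×334 = 28223; meltwater 0→T: 84.5×4.18×T = 353.21 T; water cools: 1200×4.18×(T − 26.5) = 5016(T − 26.5)
5369.2 T = 132924 − 30095 = 102829
T ≈ 19.15 °C. Since T > 0 °C, the all-ice-melts assumption holds.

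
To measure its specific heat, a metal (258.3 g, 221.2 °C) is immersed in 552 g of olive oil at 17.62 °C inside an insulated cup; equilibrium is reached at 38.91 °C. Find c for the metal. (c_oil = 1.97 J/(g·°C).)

c ≈ 0.492 J/(g·°C)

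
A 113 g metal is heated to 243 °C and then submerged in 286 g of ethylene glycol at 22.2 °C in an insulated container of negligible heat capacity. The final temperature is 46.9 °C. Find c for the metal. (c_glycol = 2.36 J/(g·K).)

Heat lost by the metal = heat gained by the glycol:
113·c·(243 − 46.9) = 286·2.36·(46.9 − 22.2)
22159 c = 16672  ⇒  c ≈ 0.7523 J/(g·K)

c ≈ 0.752 J/(g·K)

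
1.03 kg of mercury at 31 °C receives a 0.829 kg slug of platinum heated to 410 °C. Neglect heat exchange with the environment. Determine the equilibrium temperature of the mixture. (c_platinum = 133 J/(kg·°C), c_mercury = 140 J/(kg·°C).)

T_f ≈ 195.2 °C

Setting the total heat transfer to zero:
0.829*133*(T − 410) + 1.03*140*(T − 31) = 0
(110.26 + 144.2) T = 110.26*410 + 144.2*31
T = 49676/254.46 ≈ 195.22 °C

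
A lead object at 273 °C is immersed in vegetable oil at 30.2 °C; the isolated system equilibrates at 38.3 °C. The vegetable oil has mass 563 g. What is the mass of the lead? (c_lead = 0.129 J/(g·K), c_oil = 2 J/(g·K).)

m ≈ 301 g

Taking heat into each body as positive, Σ m c ΔT = 0:
m·0.129·(38.3 − 273) + 563·2·(38.3 − 30.2) = 0
-30.28 m = -9120.6
m = -9120.6/-30.28 ≈ 301.2 g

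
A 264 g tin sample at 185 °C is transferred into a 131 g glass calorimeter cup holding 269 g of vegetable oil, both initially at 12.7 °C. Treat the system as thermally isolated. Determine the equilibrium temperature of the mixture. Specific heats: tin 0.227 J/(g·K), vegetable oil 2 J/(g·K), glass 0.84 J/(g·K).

T_f = Σ m_i c_i T_i / Σ m_i c_i:
T_f = (59.93×185 + 538×12.7 + 110.04×12.7) / (59.93 + 538 + 110.04)
    = 19317 / 707.97 ≈ 27.28 °C

T_f ≈ 27.3 °C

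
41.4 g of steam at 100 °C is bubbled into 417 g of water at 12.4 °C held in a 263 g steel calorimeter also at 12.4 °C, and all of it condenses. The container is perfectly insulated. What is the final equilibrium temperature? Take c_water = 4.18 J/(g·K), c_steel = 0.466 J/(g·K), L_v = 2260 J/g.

T_f ≈ 65.7 °C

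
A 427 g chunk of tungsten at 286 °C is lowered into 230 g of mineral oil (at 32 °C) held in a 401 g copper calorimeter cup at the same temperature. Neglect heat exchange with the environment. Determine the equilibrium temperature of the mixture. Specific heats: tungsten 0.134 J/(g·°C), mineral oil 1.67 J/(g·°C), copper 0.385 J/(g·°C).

Conservation of energy gives ΣQ = 0:
427×0.134×(T − 286) + 230×1.67×(T − 32) + 401×0.385×(T − 32) = 0
57.22(T − 286) + 384.1(T − 32) + 154.38(T − 32) = 0
(57.22 + 384.1 + 154.38) T = 57.22×286 + 384.1×32 + 154.38×32
T = 33596 / 595.7 = 56.4 °C

T_f ≈ 56.4 °C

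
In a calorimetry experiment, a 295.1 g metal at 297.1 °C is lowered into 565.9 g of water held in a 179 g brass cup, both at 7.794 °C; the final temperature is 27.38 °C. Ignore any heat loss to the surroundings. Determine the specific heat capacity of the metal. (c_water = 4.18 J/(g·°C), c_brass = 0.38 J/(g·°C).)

Heat gained plus heat lost sum to zero:
295.1×c×(27.38 − 297.1) + 565.9×4.18×(27.38 − 7.794) + 179×0.38×(27.38 − 7.794) = 0
-79594 c = -47662
c = -47662/-79594 ≈ 0.5988 J/(g·°C)

c ≈ 0.599 J/(g·°C)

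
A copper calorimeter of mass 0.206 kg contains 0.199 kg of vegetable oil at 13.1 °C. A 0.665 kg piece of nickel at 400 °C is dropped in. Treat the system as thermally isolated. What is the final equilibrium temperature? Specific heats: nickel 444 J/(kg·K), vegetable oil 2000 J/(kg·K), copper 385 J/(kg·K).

T_f ≈ 161.0 °C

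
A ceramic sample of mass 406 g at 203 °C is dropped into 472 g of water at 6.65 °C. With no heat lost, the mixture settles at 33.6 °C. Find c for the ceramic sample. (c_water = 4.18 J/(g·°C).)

Let T be the final temperature. ΣQ_i = 0:
406·c·(33.6 − 203) + 472·4.18·(33.6 − 6.65) = 0
-68776 c = -53171
c = -53171/-68776 ≈ 0.7731 J/(g·°C)

c ≈ 0.773 J/(g·°C)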